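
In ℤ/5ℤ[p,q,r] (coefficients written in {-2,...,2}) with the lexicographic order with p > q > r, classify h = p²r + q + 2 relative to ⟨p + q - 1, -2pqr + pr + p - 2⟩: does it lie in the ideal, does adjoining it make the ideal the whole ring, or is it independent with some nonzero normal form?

First compute the reduced Gröbner basis of I by Buchberger's algorithm.
f_1 = p + q - 1, LT = p.
f_2 = -2pqr + pr + p - 2, LT = pqr.

S(f_1,f_2): lcm = pqr. S = -2pr - 2p + q²r - qr - 1.
  leading term pr: subtract (-2r)·f_1 from -2pr - 2p + q²r - qr - 1 → -2p + q²r + qr - 2r - 1
  leading term p: subtract (-2)·f_1 from -2p + q²r + qr - 2r - 1 → q²r + qr + 2q - 2r + 2
  leading term q²r: no divisor's leading term divides it; move q²r to the remainder.
  leading term qr: no divisor's leading term divides it; move qr to the remainder.
  leading term q: no divisor's leading term divides it; move 2q to the remainder.
  leading term r: no divisor's leading term divides it; move -2r to the remainder.
  leading term 1: no divisor's leading term divides it; move 2 to the remainder.
  remainder q²r + qr + 2q - 2r + 2 ≠ 0; add k_3 = q²r + qr + 2q - 2r + 2 to the basis.

The other S-polynomials (S(f_1,k_3), S(f_2,k_3)) all reduce to 0 modulo the current basis, so we have a Gröbner basis.
Inter-reduce: drop elements whose leading term is divisible by another's, tail-reduce, and make monic.
Reduced Gröbner basis: {p + q - 1, q²r + qr + 2q - 2r + 2}.
Label its elements g_1 = p + q - 1, g_2 = q²r + qr + 2q - 2r + 2.

Reduce h = p²r + q + 2 modulo G:
  leading term p²r: subtract (pr)·g_1 from p²r + q + 2 → -pqr + pr + q + 2
  leading term pqr: subtract (-qr)·g_1 from -pqr + pr + q + 2 → pr + q²r - qr + q + 2
  leading term pr: subtract (r)·g_1 from pr + q²r - qr + q + 2 → q²r - 2qr + q + r + 2
  leading term q²r: subtract (1)·g_2 from q²r - 2qr + q + r + 2 → 2qr - q - 2r
  leading term qr: no divisor's leading term divides it; move 2qr to the remainder.
  leading term q: no divisor's leading term divides it; move -q to the remainder.
  leading term r: no divisor's leading term divides it; move -2r to the remainder.
  normal form = 2qr - q - 2r.
The normal form is nonzero, so h ∉ I. Since h minus its normal form lies in I, I + (h) = I + (n) where n = 2qr - q - 2r; decide whether this ideal is the whole ring.
Run Buchberger on G together with n (pairs among the g_i already reduce to 0 since G is a Gröbner basis):
g_1 = p + q - 1, LT = p.
g_2 = q²r + qr + 2q - 2r + 2, LT = q²r.
n = 2qr - q - 2r, LT = qr.

S(g_2,n): lcm = q²r. S = -2q² + 2qr + 2q - 2r + 2.
  leading term q²: no divisor's leading term divides it; move -2q² to the remainder.
  leading term qr: subtract (1)·n from 2qr + 2q - 2r + 2 → -2q + 2
  leading term q: no divisor's leading term divides it; move -2q to the remainder.
  leading term 1: no divisor's leading term divides it; move 2 to the remainder.
  remainder -2q² - 2q + 2 ≠ 0; add m_4 = -2q² - 2q + 2 to the basis.

S(g_2,m_4): lcm = q²r. S = 2q - r + 2.
  leading term q: no divisor's leading term divides it; move 2q to the remainder.
  leading term r: no divisor's leading term divides it; move -r to the remainder.
  leading term 1: no divisor's leading term divides it; move 2 to the remainder.
  remainder 2q - r + 2 ≠ 0; add m_5 = 2q - r + 2 to the basis.

S(g_2,m_5): lcm = q²r. S = -2qr² + 2q - 2r + 2.
  leading term qr²: subtract (-r)·n from -2qr² + 2q - 2r + 2 → -qr + 2q - 2r² - 2r + 2
  leading term qr: subtract (2)·n from -qr + 2q - 2r² - 2r + 2 → -q - 2r² + 2r + 2
  leading term q: subtract (2)·m_5 from -q - 2r² + 2r + 2 → -2r² - r - 2
  leading term r²: no divisor's leading term divides it; move -2r² to the remainder.
  leading term r: no divisor's leading term divides it; move -r to the remainder.
  leading term 1: no divisor's leading term divides it; move -2 to the remainder.
  remainder -2r² - r - 2 ≠ 0; add m_6 = -2r² - r - 2 to the basis.

The other S-polynomials (S(g_1,g_2), S(g_1,n), S(g_1,m_4), S(n,m_4), S(g_1,m_5), S(n,m_5), S(m_4,m_5), S(g_1,m_6), S(g_2,m_6), S(n,m_6), S(m_4,m_6), S(m_5,m_6)) all reduce to 0 modulo the current basis, so we have a Gröbner basis.
Inter-reduce: drop elements whose leading term is divisible by another's, tail-reduce, and make monic.
Reduced Gröbner basis: {p - 2r - 2, q + 2r + 1, r² - 2r + 1}.
The reduced Gröbner basis of I + (h) is {p - 2r - 2, q + 2r + 1, r² - 2r + 1} ≠ {1}, a proper ideal, so the enlarged system stays consistent: h is independent of I, with normal form 2qr - q - 2r.

Ideal membership is decidable via reduction modulo a Gröbner basis.

p²r + q + 2 is independent of I; its normal form modulo I is 2qr - q - 2r.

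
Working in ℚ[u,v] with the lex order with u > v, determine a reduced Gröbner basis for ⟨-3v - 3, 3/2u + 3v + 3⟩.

G = {u, v + 1}

f_1 = -3v - 3, LT = v.
f_2 = 3/2u + 3v + 3, LT = u.

The S-polynomials (S(f_1,f_2)) all reduce to 0 modulo the current basis, so we have a Gröbner basis.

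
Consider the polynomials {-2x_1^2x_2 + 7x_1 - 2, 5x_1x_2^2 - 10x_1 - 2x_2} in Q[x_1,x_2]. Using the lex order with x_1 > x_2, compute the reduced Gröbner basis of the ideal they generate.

G = {x_1 + 5/4x_2^2 - 31/20x_2 - 5/2, x_2^4 - 31/25x_2^3 - 4x_2^2 + 14/5x_2 + 4}

This is the nonlinear analogue of row-reducing a linear system.

f_1 = -2x_1^2x_2 + 7x_1 - 2, LT = x_1^2x_2.
f_2 = 5x_1x_2^2 - 10x_1 - 2x_2, LT = x_1x_2^2.

S(f_1,f_2): lcm = x_1^2x_2^2. S = 2x_1^2 - 31/10x_1x_2 + x_2.
  leading term x_1^2: no divisor's leading term divides it; move 2x_1^2 to the remainder.
  leading term x_1x_2: no divisor's leading term divides it; move -31/10x_1x_2 to the remainder.
  leading term x_2: no divisor's leading term divides it; move x_2 to the remainder.
  remainder 2x_1^2 - 31/10x_1x_2 + x_2 ≠ 0; add g_3 = 2x_1^2 - 31/10x_1x_2 + x_2 to the basis.

S(f_1,g_3): lcm = x_1^2x_2. S = 31/20x_1x_2^2 - 7/2x_1 - 1/2x_2^2 + 1.
  leading term x_1x_2^2: subtract (31/100)·f_2 from 31/20x_1x_2^2 - 7/2x_1 - 1/2x_2^2 + 1 → -2/5x_1 - 1/2x_2^2 + 31/50x_2 + 1
  leading term x_1: no divisor's leading term divides it; move -2/5x_1 to the remainder.
  leading term x_2^2: no divisor's leading term divides it; move -1/2x_2^2 to the remainder.
  leading term x_2: no divisor's leading term divides it; move 31/50x_2 to the remainder.
  leading term 1: no divisor's leading term divides it; move 1 to the remainder.
  remainder -2/5x_1 - 1/2x_2^2 + 31/50x_2 + 1 ≠ 0; add g_4 = -2/5x_1 - 1/2x_2^2 + 31/50x_2 + 1 to the basis.

S(f_2,g_4): lcm = x_1x_2^2. S = -2x_1 - 5/4x_2^4 + 31/20x_2^3 + 5/2x_2^2 - 2/5x_2.
  leading term x_1: subtract (5)·g_4 from -2x_1 - 5/4x_2^4 + 31/20x_2^3 + 5/2x_2^2 - 2/5x_2 → -5/4x_2^4 + 31/20x_2^3 + 5x_2^2 - 7/2x_2 - 5
  leading term x_2^4: no divisor's leading term divides it; move -5/4x_2^4 to the remainder.
  leading term x_2^3: no divisor's leading term divides it; move 31/20x_2^3 to the remainder.
  leading term x_2^2: no divisor's leading term divides it; move 5x_2^2 to the remainder.
  leading term x_2: no divisor's leading term divides it; move -7/2x_2 to the remainder.
  leading term 1: no divisor's leading term divides it; move -5 to the remainder.
  remainder -5/4x_2^4 + 31/20x_2^3 + 5x_2^2 - 7/2x_2 - 5 ≠ 0; add g_5 = -5/4x_2^4 + 31/20x_2^3 + 5x_2^2 - 7/2x_2 - 5 to the basis.

The other S-polynomials (S(f_2,g_3), S(f_1,g_4), S(g_3,g_4), S(f_1,g_5), S(f_2,g_5), S(g_3,g_5), S(g_4,g_5)) all reduce to 0 modulo the current basis, so we have a Gröbner basis.
Inter-reduce: drop elements whose leading term is divisible by another's, tail-reduce, and make monic.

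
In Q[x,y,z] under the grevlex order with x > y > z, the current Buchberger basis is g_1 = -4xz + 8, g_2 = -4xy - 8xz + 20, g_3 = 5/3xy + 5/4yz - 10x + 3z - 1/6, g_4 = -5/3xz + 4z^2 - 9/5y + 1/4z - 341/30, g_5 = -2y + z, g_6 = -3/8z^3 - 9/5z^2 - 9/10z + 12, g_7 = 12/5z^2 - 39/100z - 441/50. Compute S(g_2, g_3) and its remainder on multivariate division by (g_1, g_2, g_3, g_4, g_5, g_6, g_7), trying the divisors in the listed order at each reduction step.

lcm(LM(g_2), LM(g_3)) = xy.
S = (lcm/LT(g_2))·g_2 − (lcm/LT(g_3))·g_3 = 2xz - 3/4yz + 6x - 9/5z - 49/10.
Reduce S modulo (g_1, g_2, g_3, g_4, g_5, g_6, g_7) in that order:
  leading term xz: subtract (-1/2)·g_1 from 2xz - 3/4yz + 6x - 9/5z - 49/10 → -3/4yz + 6x - 9/5z - 9/10
  leading term yz: subtract (3/8z)·g_5 from -3/4yz + 6x - 9/5z - 9/10 → -3/8z^2 + 6x - 9/5z - 9/10
  leading term z^2: subtract (-5/32)·g_7 from -3/8z^2 + 6x - 9/5z - 9/10 → 6x - 1191/640z - 729/320
  leading term x: no divisor's leading term divides it; move 6x to the remainder.
  leading term z: no divisor's leading term divides it; move -1191/640z to the remainder.
  leading term 1: no divisor's leading term divides it; move -729/320 to the remainder.
The remainder 6x - 1191/640z - 729/320 is nonzero, so it would be added as the next basis element.

S(g_2, g_3) = 2xz - 3/4yz + 6x - 9/5z - 49/10; remainder on division = 6x - 1191/640z - 729/320.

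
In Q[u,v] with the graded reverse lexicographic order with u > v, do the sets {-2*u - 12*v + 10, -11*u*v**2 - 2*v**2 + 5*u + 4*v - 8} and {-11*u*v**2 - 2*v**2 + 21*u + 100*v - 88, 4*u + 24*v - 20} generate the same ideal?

Yes, the ideals are equal.

For a fixed monomial order, each ideal has a unique reduced Gröbner basis; comparing bases decides equality.
Buchberger on the first generating set:
f_1 = -2*u - 12*v + 10, LT = u.
f_2 = -11*u*v**2 - 2*v**2 + 5*u + 4*v - 8, LT = u*v**2.

S(f_1,f_2): lcm = u*v**2. S = 6*v**3 - 57/11*v**2 + 5/11*u + 4/11*v - 8/11.
  reduce S modulo (f_1, f_2):
  remainder 6*v**3 - 57/11*v**2 - 26/11*v + 17/11 ≠ 0; add g_3 = 6*v**3 - 57/11*v**2 - 26/11*v + 17/11 to the basis.

The other S-polynomials (S(f_1,g_3), S(f_2,g_3)) all reduce to 0 modulo the current basis, so we have a Gröbner basis.
Inter-reduce: drop elements whose leading term is divisible by another's, tail-reduce, and make monic.
Reduced Gröbner basis: {v**3 - 19/22*v**2 - 13/33*v + 17/66, u + 6*v - 5}.

Buchberger on the second generating set:
h_1 = -11*u*v**2 - 2*v**2 + 21*u + 100*v - 88, LT = u*v**2.
h_2 = 4*u + 24*v - 20, LT = u.

S(h_1,h_2): lcm = u*v**2. S = -6*v**3 + 57/11*v**2 - 21/11*u - 100/11*v + 8.
  reduce S modulo (h_1, h_2):
  remainder -6*v**3 + 57/11*v**2 + 26/11*v - 17/11 ≠ 0; add k_3 = -6*v**3 + 57/11*v**2 + 26/11*v - 17/11 to the basis.

The other S-polynomials (S(h_1,k_3), S(h_2,k_3)) all reduce to 0 modulo the current basis, so we have a Gröbner basis.
Inter-reduce: drop elements whose leading term is divisible by another's, tail-reduce, and make monic.
Reduced Gröbner basis: {v**3 - 19/22*v**2 - 13/33*v + 17/66, u + 6*v - 5}.

These coincide, so the ideals are equal.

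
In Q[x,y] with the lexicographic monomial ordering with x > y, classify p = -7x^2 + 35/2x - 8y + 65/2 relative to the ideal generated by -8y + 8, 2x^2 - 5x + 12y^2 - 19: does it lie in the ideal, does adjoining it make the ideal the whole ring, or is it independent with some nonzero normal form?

-7x^2 + 35/2x - 8y + 65/2 lies in I (it reduces to 0).

First compute the reduced Gröbner basis of I by Buchberger's algorithm.
f_1 = -8y + 8, LT = y.
f_2 = 2x^2 - 5x + 12y^2 - 19, LT = x^2.

The S-polynomials (S(f_1,f_2)) all reduce to 0 modulo the current basis, so we have a Gröbner basis.
Inter-reduce: drop elements whose leading term is divisible by another's, tail-reduce, and make monic.
Reduced Gröbner basis: {x^2 - 5/2x - 7/2, y - 1}.
Label its elements g_1 = x^2 - 5/2x - 7/2, g_2 = y - 1.

Reduce p = -7x^2 + 35/2x - 8y + 65/2 modulo G:
  leading term x^2: subtract (-7)·g_1 from -7x^2 + 35/2x - 8y + 65/2 → -8y + 8
  leading term y: subtract (-8)·g_2 from -8y + 8 → 0
  normal form = 0.
Since the normal form is 0, p ∈ I.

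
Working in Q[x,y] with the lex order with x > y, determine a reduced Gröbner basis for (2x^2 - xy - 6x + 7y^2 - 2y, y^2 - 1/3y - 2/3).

f_1 = 2x^2 - xy - 6x + 7y^2 - 2y, LT = x^2.
f_2 = y^2 - 1/3y - 2/3, LT = y^2.

The S-polynomials (S(f_1,f_2)) all reduce to 0 modulo the current basis, so we have a Gröbner basis.

G = {x^2 - 1/2xy - 3x + 1/6y + 7/3, y^2 - 1/3y - 2/3}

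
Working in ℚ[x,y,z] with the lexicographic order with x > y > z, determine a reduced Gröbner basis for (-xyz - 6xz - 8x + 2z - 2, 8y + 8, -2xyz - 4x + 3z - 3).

f_1 = -xyz - 6xz - 8x + 2z - 2, LT = xyz.
f_2 = 8y + 8, LT = y.
f_3 = -2xyz - 4x + 3z - 3, LT = xyz.

S(f_1,f_2): lcm = xyz. S = 5xz + 8x - 2z + 2.
  leading term xz: no divisor's leading term divides it; move 5xz to the remainder.
  leading term x: no divisor's leading term divides it; move 8x to the remainder.
  leading term z: no divisor's leading term divides it; move -2z to the remainder.
  leading term 1: no divisor's leading term divides it; move 2 to the remainder.
  remainder 5xz + 8x - 2z + 2 ≠ 0; add g_4 = 5xz + 8x - 2z + 2 to the basis.

S(f_1,f_3): lcm = xyz. S = 6xz + 6x - ½z + ½.
  leading term xz: subtract (6/5)·g_4 from 6xz + 6x - ½z + ½ → -18/5x + 19/10z - 19/10
  leading term x: no divisor's leading term divides it; move -18/5x to the remainder.
  leading term z: no divisor's leading term divides it; move 19/10z to the remainder.
  leading term 1: no divisor's leading term divides it; move -19/10 to the remainder.
  remainder -18/5x + 19/10z - 19/10 ≠ 0; add g_5 = -18/5x + 19/10z - 19/10 to the basis.

S(f_1,g_5): lcm = xyz. S = 6xz + 8x + 19/36yz² - 19/36yz - 2z + 2.
  leading term xz: subtract (6/5)·g_4 from 6xz + 8x + 19/36yz² - 19/36yz - 2z + 2 → -8/5x + 19/36yz² - 19/36yz + ⅖z - ⅖
  leading term x: subtract (4/9)·g_5 from -8/5x + 19/36yz² - 19/36yz + ⅖z - ⅖ → 19/36yz² - 19/36yz - 4/9z + 4/9
  leading term yz²: subtract (19/288z²)·f_2 from 19/36yz² - 19/36yz - 4/9z + 4/9 → -19/36yz - 19/36z² - 4/9z + 4/9
  leading term yz: subtract (-19/288z)·f_2 from -19/36yz - 19/36z² - 4/9z + 4/9 → -19/36z² + 1/12z + 4/9
  leading term z²: no divisor's leading term divides it; move -19/36z² to the remainder.
  leading term z: no divisor's leading term divides it; move 1/12z to the remainder.
  leading term 1: no divisor's leading term divides it; move 4/9 to the remainder.
  remainder -19/36z² + 1/12z + 4/9 ≠ 0; add g_6 = -19/36z² + 1/12z + 4/9 to the basis.

The other S-polynomials (S(f_2,f_3), S(f_1,g_4), S(f_2,g_4), S(f_3,g_4), S(f_2,g_5), S(f_3,g_5), S(g_4,g_5), S(f_1,g_6), S(f_2,g_6), S(f_3,g_6), S(g_4,g_6), S(g_5,g_6)) all reduce to 0 modulo the current basis, so we have a Gröbner basis.
Inter-reduce: drop elements whose leading term is divisible by another's, tail-reduce, and make monic.

G = {x - 19/36z + 19/36, y + 1, z² - 3/19z - 16/19}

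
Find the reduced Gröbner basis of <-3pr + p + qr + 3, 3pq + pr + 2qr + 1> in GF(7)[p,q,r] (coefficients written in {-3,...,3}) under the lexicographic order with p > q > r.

The reduced Gröbner basis is the canonical form of the ideal for this ordering.

f_1 = -3pr + p + qr + 3, LT = pr.
f_2 = 3pq + pr + 2qr + 1, LT = pq.

S(f_1,f_2): lcm = pqr. S = 2pq + 2pr^{2} + 2q^{2}r - 3qr^{2} - q + 2r.
  leading term pq: subtract (3)·f_2 from 2pq + 2pr^{2} + 2q^{2}r - 3qr^{2} - q + 2r → 2pr^{2} - 3pr + 2q^{2}r - 3qr^{2} + qr - q + 2r - 3
  leading term pr^{2}: subtract (-3r)·f_1 from 2pr^{2} - 3pr + 2q^{2}r - 3qr^{2} + qr - q + 2r - 3 → 2q^{2}r + qr - q - 3r - 3
  leading term q^{2}r: no divisor's leading term divides it; move 2q^{2}r to the remainder.
  leading term qr: no divisor's leading term divides it; move qr to the remainder.
  leading term q: no divisor's leading term divides it; move -q to the remainder.
  leading term r: no divisor's leading term divides it; move -3r to the remainder.
  leading term 1: no divisor's leading term divides it; move -3 to the remainder.
  remainder 2q^{2}r + qr - q - 3r - 3 ≠ 0; add g_3 = 2q^{2}r + qr - q - 3r - 3 to the basis.

The other S-polynomials (S(f_1,g_3), S(f_2,g_3)) all reduce to 0 modulo the current basis, so we have a Gröbner basis.

G = {pq - 3p + 3, pr + 2p + 2qr - 1, q^{2}r - 3qr + 3q + 2r + 2}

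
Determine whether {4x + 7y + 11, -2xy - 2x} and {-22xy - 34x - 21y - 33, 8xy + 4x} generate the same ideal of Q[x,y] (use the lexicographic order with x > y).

No, the ideals differ.

Two ideals are equal iff their reduced Gröbner bases coincide (the reduced basis is unique for a fixed ordering).
Buchberger on the first generating set:
f_1 = 4x + 7y + 11, LT = x.
f_2 = -2xy - 2x, LT = xy.

S(f_1,f_2): lcm = xy. S = -x + \tfrac{7}{4}y^{2} + \tfrac{11}{4}y.
  leading term x: subtract (-\tfrac{1}{4})·f_1 from -x + \tfrac{7}{4}y^{2} + \tfrac{11}{4}y → \tfrac{7}{4}y^{2} + \tfrac{9}{2}y + \tfrac{11}{4}
  leading term y^{2}: no divisor's leading term divides it; move \tfrac{7}{4}y^{2} to the remainder.
  leading term y: no divisor's leading term divides it; move \tfrac{9}{2}y to the remainder.
  leading term 1: no divisor's leading term divides it; move \tfrac{11}{4} to the remainder.
  remainder \tfrac{7}{4}y^{2} + \tfrac{9}{2}y + \tfrac{11}{4} ≠ 0; add g_3 = \tfrac{7}{4}y^{2} + \tfrac{9}{2}y + \tfrac{11}{4} to the basis.

S(f_1,g_3): leading monomials are coprime, so the S-polynomial reduces to 0 (Buchberger's first criterion).
S(f_2,g_3): lcm = xy^{2}. S = -\tfrac{11}{7}xy - \tfrac{11}{7}x.
  leading term xy: subtract (-\tfrac{11}{28}y)·f_1 from -\tfrac{11}{7}xy - \tfrac{11}{7}x → -\tfrac{11}{7}x + \tfrac{11}{4}y^{2} + \tfrac{121}{28}y
  leading term x: subtract (-\tfrac{11}{28})·f_1 from -\tfrac{11}{7}x + \tfrac{11}{4}y^{2} + \tfrac{121}{28}y → \tfrac{11}{4}y^{2} + \tfrac{99}{14}y + \tfrac{121}{28}
  leading term y^{2}: subtract (\tfrac{11}{7})·g_3 from \tfrac{11}{4}y^{2} + \tfrac{99}{14}y + \tfrac{121}{28} → 0
  remainder 0.

Every S-polynomial of the final basis reduces to 0, so we have a Gröbner basis.
Inter-reduce: drop elements whose leading term is divisible by another's, tail-reduce, and make monic.
Reduced Gröbner basis: {x + \tfrac{7}{4}y + \tfrac{11}{4}, y^{2} + \tfrac{18}{7}y + \tfrac{11}{7}}.

Buchberger on the second generating set:
h_1 = -22xy - 34x - 21y - 33, LT = xy.
h_2 = 8xy + 4x, LT = xy.

S(h_1,h_2): lcm = xy. S = \tfrac{23}{22}x + \tfrac{21}{22}y + \tfrac{3}{2}.
  leading term x: no divisor's leading term divides it; move \tfrac{23}{22}x to the remainder.
  leading term y: no divisor's leading term divides it; move \tfrac{21}{22}y to the remainder.
  leading term 1: no divisor's leading term divides it; move \tfrac{3}{2} to the remainder.
  remainder \tfrac{23}{22}x + \tfrac{21}{22}y + \tfrac{3}{2} ≠ 0; add k_3 = \tfrac{23}{22}x + \tfrac{21}{22}y + \tfrac{3}{2} to the basis.

S(h_1,k_3): lcm = xy. S = \tfrac{17}{11}x - \tfrac{21}{23}y^{2} - \tfrac{243}{506}y + \tfrac{3}{2}.
  leading term x: subtract (\tfrac{34}{23})·k_3 from \tfrac{17}{11}x - \tfrac{21}{23}y^{2} - \tfrac{243}{506}y + \tfrac{3}{2} → -\tfrac{21}{23}y^{2} - \tfrac{87}{46}y - \tfrac{33}{46}
  leading term y^{2}: no divisor's leading term divides it; move -\tfrac{21}{23}y^{2} to the remainder.
  leading term y: no divisor's leading term divides it; move -\tfrac{87}{46}y to the remainder.
  leading term 1: no divisor's leading term divides it; move -\tfrac{33}{46} to the remainder.
  remainder -\tfrac{21}{23}y^{2} - \tfrac{87}{46}y - \tfrac{33}{46} ≠ 0; add k_4 = -\tfrac{21}{23}y^{2} - \tfrac{87}{46}y - \tfrac{33}{46} to the basis.

S(h_2,k_3): lcm = xy. S = \tfrac{1}{2}x - \tfrac{21}{23}y^{2} - \tfrac{33}{23}y.
  leading term x: subtract (\tfrac{11}{23})·k_3 from \tfrac{1}{2}x - \tfrac{21}{23}y^{2} - \tfrac{33}{23}y → -\tfrac{21}{23}y^{2} - \tfrac{87}{46}y - \tfrac{33}{46}
  leading term y^{2}: subtract (1)·k_4 from -\tfrac{21}{23}y^{2} - \tfrac{87}{46}y - \tfrac{33}{46} → 0
  remainder 0.

S(h_1,k_4): lcm = xy^{2}. S = -\tfrac{81}{154}xy - \tfrac{11}{14}x + \tfrac{21}{22}y^{2} + \tfrac{3}{2}y.
  leading term xy: subtract (\tfrac{81}{3388})·h_1 from -\tfrac{81}{154}xy - \tfrac{11}{14}x + \tfrac{21}{22}y^{2} + \tfrac{3}{2}y → \tfrac{23}{847}x + \tfrac{21}{22}y^{2} + \tfrac{969}{484}y + \tfrac{243}{308}
  leading term x: subtract (\tfrac{2}{77})·k_3 from \tfrac{23}{847}x + \tfrac{21}{22}y^{2} + \tfrac{969}{484}y + \tfrac{243}{308} → \tfrac{21}{22}y^{2} + \tfrac{87}{44}y + \tfrac{3}{4}
  leading term y^{2}: subtract (-\tfrac{23}{22})·k_4 from \tfrac{21}{22}y^{2} + \tfrac{87}{44}y + \tfrac{3}{4} → 0
  remainder 0.

S(h_2,k_4): lcm = xy^{2}. S = -\tfrac{11}{7}xy - \tfrac{11}{14}x.
  leading term xy: subtract (\tfrac{1}{14})·h_1 from -\tfrac{11}{7}xy - \tfrac{11}{14}x → \tfrac{23}{14}x + \tfrac{3}{2}y + \tfrac{33}{14}
  leading term x: subtract (\tfrac{11}{7})·k_3 from \tfrac{23}{14}x + \tfrac{3}{2}y + \tfrac{33}{14} → 0
  remainder 0.

S(k_3,k_4): leading monomials are coprime, so the S-polynomial reduces to 0 (Buchberger's first criterion).
Every S-polynomial of the final basis reduces to 0, so we have a Gröbner basis.
Inter-reduce: drop elements whose leading term is divisible by another's, tail-reduce, and make monic.
Reduced Gröbner basis: {x + \tfrac{21}{23}y + \tfrac{33}{23}, y^{2} + \tfrac{29}{14}y + \tfrac{11}{14}}.

These differ, so the ideals are not equal.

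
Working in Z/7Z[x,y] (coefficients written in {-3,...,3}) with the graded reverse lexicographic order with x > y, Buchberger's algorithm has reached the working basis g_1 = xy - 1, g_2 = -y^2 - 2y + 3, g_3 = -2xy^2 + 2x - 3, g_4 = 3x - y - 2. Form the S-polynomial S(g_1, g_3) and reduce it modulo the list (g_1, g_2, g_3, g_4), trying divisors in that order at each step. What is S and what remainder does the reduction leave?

lcm(LM(g_1), LM(g_3)) = xy^2.
S = (lcm/LT(g_1))·g_1 − (lcm/LT(g_3))·g_3 = x - y + 2.
Reduce S modulo (g_1, g_2, g_3, g_4) in that order:
  leading term x: subtract (-2)·g_4 from x - y + 2 → -3y - 2
  leading term y: no divisor's leading term divides it; move -3y to the remainder.
  leading term 1: no divisor's leading term divides it; move -2 to the remainder.
The remainder -3y - 2 is nonzero, so it would be added as the next basis element.
This is the inner loop of Buchberger's algorithm — each nonzero remainder becomes a new basis element.

S(g_1, g_3) = x - y + 2; remainder on division = -3y - 2.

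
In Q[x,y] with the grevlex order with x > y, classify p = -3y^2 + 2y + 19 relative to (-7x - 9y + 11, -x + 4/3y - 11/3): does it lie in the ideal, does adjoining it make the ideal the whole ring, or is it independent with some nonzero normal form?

Adjoining -3y^2 + 2y + 19 makes the ideal the whole ring: the system is inconsistent.

First compute the reduced Gröbner basis of I by Buchberger's algorithm.
f_1 = -7x - 9y + 11, LT = x.
f_2 = -x + 4/3y - 11/3, LT = x.

S(f_1,f_2): lcm = x. S = 55/21y - 110/21.
  leading term y: no divisor's leading term divides it; move 55/21y to the remainder.
  leading term 1: no divisor's leading term divides it; move -110/21 to the remainder.
  remainder 55/21y - 110/21 ≠ 0; add h_3 = 55/21y - 110/21 to the basis.

S(f_1,h_3): leading monomials are coprime, so the S-polynomial reduces to 0 (Buchberger's first criterion).
S(f_2,h_3): leading monomials are coprime, so the S-polynomial reduces to 0 (Buchberger's first criterion).
Every S-polynomial of the final basis reduces to 0, so we have a Gröbner basis.
Inter-reduce: drop elements whose leading term is divisible by another's, tail-reduce, and make monic.
Reduced Gröbner basis: {x + 1, y - 2}.
Label its elements g_1 = x + 1, g_2 = y - 2.

Reduce p = -3y^2 + 2y + 19 modulo G:
  leading term y^2: subtract (-3y)·g_2 from -3y^2 + 2y + 19 → -4y + 19
  leading term y: subtract (-4)·g_2 from -4y + 19 → 11
  leading term 1: no divisor's leading term divides it; move 11 to the remainder.
  normal form = 11.
The normal form is nonzero, so p ∉ I. Since p minus its normal form lies in I, I + (p) = I + (r) where r = 11; decide whether this ideal is the whole ring.
Here r = 11 is a nonzero constant, hence a unit: 1 ∈ I + (p), the Gröbner basis of I + (p) is {1}, and the enlarged system has no common solution — adjoining p is inconsistent.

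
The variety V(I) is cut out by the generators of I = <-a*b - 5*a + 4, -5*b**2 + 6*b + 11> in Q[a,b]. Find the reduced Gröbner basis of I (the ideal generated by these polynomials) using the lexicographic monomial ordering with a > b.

G = {a + 5/36*b - 31/36, b**2 - 6/5*b - 11/5}

Buchberger's algorithm terminates because the ascending chain of leading-term ideals stabilizes.

f_1 = -a*b - 5*a + 4, LT = a*b.
f_2 = -5*b**2 + 6*b + 11, LT = b**2.

S(f_1,f_2): lcm = a*b**2. S = 31/5*a*b + 11/5*a - 4*b.
  leading term a*b: subtract (-31/5)·f_1 from 31/5*a*b + 11/5*a - 4*b → -144/5*a - 4*b + 124/5
  leading term a: no divisor's leading term divides it; move -144/5*a to the remainder.
  leading term b: no divisor's leading term divides it; move -4*b to the remainder.
  leading term 1: no divisor's leading term divides it; move 124/5 to the remainder.
  remainder -144/5*a - 4*b + 124/5 ≠ 0; add g_3 = -144/5*a - 4*b + 124/5 to the basis.

The other S-polynomials (S(f_1,g_3), S(f_2,g_3)) all reduce to 0 modulo the current basis, so we have a Gröbner basis.
Inter-reduce: drop elements whose leading term is divisible by another's, tail-reduce, and make monic.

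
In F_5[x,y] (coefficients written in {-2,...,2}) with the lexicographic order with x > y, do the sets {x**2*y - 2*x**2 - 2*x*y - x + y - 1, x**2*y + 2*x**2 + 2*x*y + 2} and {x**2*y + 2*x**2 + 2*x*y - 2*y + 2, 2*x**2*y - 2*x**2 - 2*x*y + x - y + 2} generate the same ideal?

For a fixed monomial order, each ideal has a unique reduced Gröbner basis; comparing bases decides equality.
Buchberger on the first generating set:
f_1 = x**2*y - 2*x**2 - 2*x*y - x + y - 1, LT = x**2*y.
f_2 = x**2*y + 2*x**2 + 2*x*y + 2, LT = x**2*y.

S(f_1,f_2): lcm = x**2*y. S = x**2 + x*y - x + y + 2.
  leading term x**2: no divisor's leading term divides it; move x**2 to the remainder.
  leading term x*y: no divisor's leading term divides it; move x*y to the remainder.
  leading term x: no divisor's leading term divides it; move -x to the remainder.
  leading term y: no divisor's leading term divides it; move y to the remainder.
  leading term 1: no divisor's leading term divides it; move 2 to the remainder.
  remainder x**2 + x*y - x + y + 2 ≠ 0; add g_3 = x**2 + x*y - x + y + 2 to the basis.

S(f_1,g_3): lcm = x**2*y. S = -2*x**2 - x*y**2 - x*y - x - y**2 - y - 1.
  leading term x**2: subtract (-2)·g_3 from -2*x**2 - x*y**2 - x*y - x - y**2 - y - 1 → -x*y**2 + x*y + 2*x - y**2 + y - 2
  leading term x*y**2: no divisor's leading term divides it; move -x*y**2 to the remainder.
  leading term x*y: no divisor's leading term divides it; move x*y to the remainder.
  leading term x: no divisor's leading term divides it; move 2*x to the remainder.
  leading term y**2: no divisor's leading term divides it; move -y**2 to the remainder.
  leading term y: no divisor's leading term divides it; move y to the remainder.
  leading term 1: no divisor's leading term divides it; move -2 to the remainder.
  remainder -x*y**2 + x*y + 2*x - y**2 + y - 2 ≠ 0; add g_4 = -x*y**2 + x*y + 2*x - y**2 + y - 2 to the basis.

S(f_1,g_4): lcm = x**2*y**2. S = -x**2*y + 2*x**2 + 2*x*y**2 - 2*x + y**2 - y.
  leading term x**2*y: subtract (-1)·f_1 from -x**2*y + 2*x**2 + 2*x*y**2 - 2*x + y**2 - y → 2*x*y**2 - 2*x*y + 2*x + y**2 - 1
  leading term x*y**2: subtract (-2)·g_4 from 2*x*y**2 - 2*x*y + 2*x + y**2 - 1 → x - y**2 + 2*y
  leading term x: no divisor's leading term divides it; move x to the remainder.
  leading term y**2: no divisor's leading term divides it; move -y**2 to the remainder.
  leading term y: no divisor's leading term divides it; move 2*y to the remainder.
  remainder x - y**2 + 2*y ≠ 0; add g_5 = x - y**2 + 2*y to the basis.

S(g_4,g_5): lcm = x*y**2. S = -x*y - 2*x + y**4 - 2*y**3 + y**2 - y + 2.
  leading term x*y: subtract (-y)·g_5 from -x*y - 2*x + y**4 - 2*y**3 + y**2 - y + 2 → -2*x + y**4 + 2*y**3 - 2*y**2 - y + 2
  leading term x: subtract (-2)·g_5 from -2*x + y**4 + 2*y**3 - 2*y**2 - y + 2 → y**4 + 2*y**3 + y**2 - 2*y + 2
  leading term y**4: no divisor's leading term divides it; move y**4 to the remainder.
  leading term y**3: no divisor's leading term divides it; move 2*y**3 to the remainder.
  leading term y**2: no divisor's leading term divides it; move y**2 to the remainder.
  leading term y: no divisor's leading term divides it; move -2*y to the remainder.
  leading term 1: no divisor's leading term divides it; move 2 to the remainder.
  remainder y**4 + 2*y**3 + y**2 - 2*y + 2 ≠ 0; add g_6 = y**4 + 2*y**3 + y**2 - 2*y + 2 to the basis.

The other S-polynomials (S(f_2,g_3), S(f_2,g_4), S(g_3,g_4), S(f_1,g_5), S(f_2,g_5), S(g_3,g_5), S(f_1,g_6), S(f_2,g_6), S(g_3,g_6), S(g_4,g_6), S(g_5,g_6)) all reduce to 0 modulo the current basis, so we have a Gröbner basis.
Inter-reduce: drop elements whose leading term is divisible by another's, tail-reduce, and make monic.
Reduced Gröbner basis: {x - y**2 + 2*y, y**4 + 2*y**3 + y**2 - 2*y + 2}.

Buchberger on the second generating set:
h_1 = x**2*y + 2*x**2 + 2*x*y - 2*y + 2, LT = x**2*y.
h_2 = 2*x**2*y - 2*x**2 - 2*x*y + x - y + 2, LT = x**2*y.

S(h_1,h_2): lcm = x**2*y. S = -2*x**2 - 2*x*y + 2*x + y + 1.
  leading term x**2: no divisor's leading term divides it; move -2*x**2 to the remainder.
  leading term x*y: no divisor's leading term divides it; move -2*x*y to the remainder.
  leading term x: no divisor's leading term divides it; move 2*x to the remainder.
  leading term y: no divisor's leading term divides it; move y to the remainder.
  leading term 1: no divisor's leading term divides it; move 1 to the remainder.
  remainder -2*x**2 - 2*x*y + 2*x + y + 1 ≠ 0; add k_3 = -2*x**2 - 2*x*y + 2*x + y + 1 to the basis.

S(h_1,k_3): lcm = x**2*y. S = 2*x**2 - x*y**2 - 2*x*y - 2*y**2 + y + 2.
  leading term x**2: subtract (-1)·k_3 from 2*x**2 - x*y**2 - 2*x*y - 2*y**2 + y + 2 → -x*y**2 + x*y + 2*x - 2*y**2 + 2*y - 2
  leading term x*y**2: no divisor's leading term divides it; move -x*y**2 to the remainder.
  leading term x*y: no divisor's leading term divides it; move x*y to the remainder.
  leading term x: no divisor's leading term divides it; move 2*x to the remainder.
  leading term y**2: no divisor's leading term divides it; move -2*y**2 to the remainder.
  leading term y: no divisor's leading term divides it; move 2*y to the remainder.
  leading term 1: no divisor's leading term divides it; move -2 to the remainder.
  remainder -x*y**2 + x*y + 2*x - 2*y**2 + 2*y - 2 ≠ 0; add k_4 = -x*y**2 + x*y + 2*x - 2*y**2 + 2*y - 2 to the basis.

S(h_1,k_4): lcm = x**2*y**2. S = -2*x**2*y + 2*x**2 + 2*x*y - 2*x - 2*y**2 + 2*y.
  leading term x**2*y: subtract (-2)·h_1 from -2*x**2*y + 2*x**2 + 2*x*y - 2*x - 2*y**2 + 2*y → x**2 + x*y - 2*x - 2*y**2 - 2*y - 1
  leading term x**2: subtract (2)·k_3 from x**2 + x*y - 2*x - 2*y**2 - 2*y - 1 → -x - 2*y**2 + y + 2
  leading term x: no divisor's leading term divides it; move -x to the remainder.
  leading term y**2: no divisor's leading term divides it; move -2*y**2 to the remainder.
  leading term y: no divisor's leading term divides it; move y to the remainder.
  leading term 1: no divisor's leading term divides it; move 2 to the remainder.
  remainder -x - 2*y**2 + y + 2 ≠ 0; add k_5 = -x - 2*y**2 + y + 2 to the basis.

S(k_4,k_5): lcm = x*y**2. S = -x*y - 2*x - 2*y**4 + y**3 - y**2 - 2*y + 2.
  leading term x*y: subtract (y)·k_5 from -x*y - 2*x - 2*y**4 + y**3 - y**2 - 2*y + 2 → -2*x - 2*y**4 - 2*y**3 - 2*y**2 + y + 2
  leading term x: subtract (2)·k_5 from -2*x - 2*y**4 - 2*y**3 - 2*y**2 + y + 2 → -2*y**4 - 2*y**3 + 2*y**2 - y - 2
  leading term y**4: no divisor's leading term divides it; move -2*y**4 to the remainder.
  leading term y**3: no divisor's leading term divides it; move -2*y**3 to the remainder.
  leading term y**2: no divisor's leading term divides it; move 2*y**2 to the remainder.
  leading term y: no divisor's leading term divides it; move -y to the remainder.
  leading term 1: no divisor's leading term divides it; move -2 to the remainder.
  remainder -2*y**4 - 2*y**3 + 2*y**2 - y - 2 ≠ 0; add k_6 = -2*y**4 - 2*y**3 + 2*y**2 - y - 2 to the basis.

The other S-polynomials (S(h_2,k_3), S(h_2,k_4), S(k_3,k_4), S(h_1,k_5), S(h_2,k_5), S(k_3,k_5), S(h_1,k_6), S(h_2,k_6), S(k_3,k_6), S(k_4,k_6), S(k_5,k_6)) all reduce to 0 modulo the current basis, so we have a Gröbner basis.
Inter-reduce: drop elements whose leading term is divisible by another's, tail-reduce, and make monic.
Reduced Gröbner basis: {x + 2*y**2 - y - 2, y**4 + y**3 - y**2 - 2*y + 1}.

The bases are distinct; the ideals are different.

No, the ideals differ.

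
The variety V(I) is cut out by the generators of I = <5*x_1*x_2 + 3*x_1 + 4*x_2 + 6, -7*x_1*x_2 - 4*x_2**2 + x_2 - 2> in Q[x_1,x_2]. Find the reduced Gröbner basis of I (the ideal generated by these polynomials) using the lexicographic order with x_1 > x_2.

f_1 = 5*x_1*x_2 + 3*x_1 + 4*x_2 + 6, LT = x_1*x_2.
f_2 = -7*x_1*x_2 - 4*x_2**2 + x_2 - 2, LT = x_1*x_2.

S(f_1,f_2): lcm = x_1*x_2. S = 3/5*x_1 - 4/7*x_2**2 + 33/35*x_2 + 32/35.
  leading term x_1: no divisor's leading term divides it; move 3/5*x_1 to the remainder.
  leading term x_2**2: no divisor's leading term divides it; move -4/7*x_2**2 to the remainder.
  leading term x_2: no divisor's leading term divides it; move 33/35*x_2 to the remainder.
  leading term 1: no divisor's leading term divides it; move 32/35 to the remainder.
  remainder 3/5*x_1 - 4/7*x_2**2 + 33/35*x_2 + 32/35 ≠ 0; add g_3 = 3/5*x_1 - 4/7*x_2**2 + 33/35*x_2 + 32/35 to the basis.

S(f_1,g_3): lcm = x_1*x_2. S = 3/5*x_1 + 20/21*x_2**3 - 11/7*x_2**2 - 76/105*x_2 + 6/5.
  leading term x_1: subtract (1)·g_3 from 3/5*x_1 + 20/21*x_2**3 - 11/7*x_2**2 - 76/105*x_2 + 6/5 → 20/21*x_2**3 - x_2**2 - 5/3*x_2 + 2/7
  leading term x_2**3: no divisor's leading term divides it; move 20/21*x_2**3 to the remainder.
  leading term x_2**2: no divisor's leading term divides it; move -x_2**2 to the remainder.
  leading term x_2: no divisor's leading term divides it; move -5/3*x_2 to the remainder.
  leading term 1: no divisor's leading term divides it; move 2/7 to the remainder.
  remainder 20/21*x_2**3 - x_2**2 - 5/3*x_2 + 2/7 ≠ 0; add g_4 = 20/21*x_2**3 - x_2**2 - 5/3*x_2 + 2/7 to the basis.

S(f_2,g_3): lcm = x_1*x_2. S = 20/21*x_2**3 - x_2**2 - 5/3*x_2 + 2/7.
  leading term x_2**3: subtract (1)·g_4 from 20/21*x_2**3 - x_2**2 - 5/3*x_2 + 2/7 → 0
  remainder 0.

S(f_1,g_4): lcm = x_1*x_2**3. S = 33/20*x_1*x_2**2 + 7/4*x_1*x_2 - 3/10*x_1 + 4/5*x_2**3 + 6/5*x_2**2.
  leading term x_1*x_2**2: subtract (33/100*x_2)·f_1 from 33/20*x_1*x_2**2 + 7/4*x_1*x_2 - 3/10*x_1 + 4/5*x_2**3 + 6/5*x_2**2 → 19/25*x_1*x_2 - 3/10*x_1 + 4/5*x_2**3 - 3/25*x_2**2 - 99/50*x_2
  leading term x_1*x_2: subtract (19/125)·f_1 from 19/25*x_1*x_2 - 3/10*x_1 + 4/5*x_2**3 - 3/25*x_2**2 - 99/50*x_2 → -189/250*x_1 + 4/5*x_2**3 - 3/25*x_2**2 - 647/250*x_2 - 114/125
  leading term x_1: subtract (-63/50)·g_3 from -189/250*x_1 + 4/5*x_2**3 - 3/25*x_2**2 - 647/250*x_2 - 114/125 → 4/5*x_2**3 - 21/25*x_2**2 - 7/5*x_2 + 6/25
  leading term x_2**3: subtract (21/25)·g_4 from 4/5*x_2**3 - 21/25*x_2**2 - 7/5*x_2 + 6/25 → 0
  remainder 0.

S(f_2,g_4): lcm = x_1*x_2**3. S = 21/20*x_1*x_2**2 + 7/4*x_1*x_2 - 3/10*x_1 + 4/7*x_2**4 - 1/7*x_2**3 + 2/7*x_2**2.
  leading term x_1*x_2**2: subtract (21/100*x_2)·f_1 from 21/20*x_1*x_2**2 + 7/4*x_1*x_2 - 3/10*x_1 + 4/7*x_2**4 - 1/7*x_2**3 + 2/7*x_2**2 → 28/25*x_1*x_2 - 3/10*x_1 + 4/7*x_2**4 - 1/7*x_2**3 - 97/175*x_2**2 - 63/50*x_2
  leading term x_1*x_2: subtract (28/125)·f_1 from 28/25*x_1*x_2 - 3/10*x_1 + 4/7*x_2**4 - 1/7*x_2**3 - 97/175*x_2**2 - 63/50*x_2 → -243/250*x_1 + 4/7*x_2**4 - 1/7*x_2**3 - 97/175*x_2**2 - 539/250*x_2 - 168/125
  leading term x_1: subtract (-81/50)·g_3 from -243/250*x_1 + 4/7*x_2**4 - 1/7*x_2**3 - 97/175*x_2**2 - 539/250*x_2 - 168/125 → 4/7*x_2**4 - 1/7*x_2**3 - 37/25*x_2**2 - 22/35*x_2 + 24/175
  leading term x_2**4: subtract (3/5*x_2)·g_4 from 4/7*x_2**4 - 1/7*x_2**3 - 37/25*x_2**2 - 22/35*x_2 + 24/175 → 16/35*x_2**3 - 12/25*x_2**2 - 4/5*x_2 + 24/175
  leading term x_2**3: subtract (12/25)·g_4 from 16/35*x_2**3 - 12/25*x_2**2 - 4/5*x_2 + 24/175 → 0
  remainder 0.

S(g_3,g_4): leading monomials are coprime, so the S-polynomial reduces to 0 (Buchberger's first criterion).
Every S-polynomial of the final basis reduces to 0, so we have a Gröbner basis.
Inter-reduce: drop elements whose leading term is divisible by another's, tail-reduce, and make monic.

G = {x_1 - 20/21*x_2**2 + 11/7*x_2 + 32/21, x_2**3 - 21/20*x_2**2 - 7/4*x_2 + 3/10}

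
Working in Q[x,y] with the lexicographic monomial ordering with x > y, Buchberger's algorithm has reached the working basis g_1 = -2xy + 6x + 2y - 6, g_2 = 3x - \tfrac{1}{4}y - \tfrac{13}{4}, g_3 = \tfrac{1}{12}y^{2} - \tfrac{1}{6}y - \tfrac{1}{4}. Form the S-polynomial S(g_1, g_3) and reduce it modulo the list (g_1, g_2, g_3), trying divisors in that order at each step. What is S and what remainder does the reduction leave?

S(g_1, g_3) = -xy + 3x - y^{2} + 3y; remainder on division = 0.

lcm(LM(g_1), LM(g_3)) = xy^{2}.
S = (lcm/LT(g_1))·g_1 − (lcm/LT(g_3))·g_3 = -xy + 3x - y^{2} + 3y.
Reduce S modulo (g_1, g_2, g_3) in that order:
  leading term xy: subtract (\tfrac{1}{2})·g_1 from -xy + 3x - y^{2} + 3y → -y^{2} + 2y + 3
  leading term y^{2}: subtract (-12)·g_3 from -y^{2} + 2y + 3 → 0
The remainder is 0, so this S-polynomial contributes no new basis element.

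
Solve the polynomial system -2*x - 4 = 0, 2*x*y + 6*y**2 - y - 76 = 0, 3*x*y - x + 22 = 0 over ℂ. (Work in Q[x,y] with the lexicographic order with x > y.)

Compute a lex Gröbner basis by Buchberger's algorithm.
f_1 = -2*x - 4, LT = x.
f_2 = 2*x*y + 6*y**2 - y - 76, LT = x*y.
f_3 = 3*x*y - x + 22, LT = x*y.

S(f_1,f_2): lcm = x*y. S = -3*y**2 + 5/2*y + 38.
  leading term y**2: no divisor's leading term divides it; move -3*y**2 to the remainder.
  leading term y: no divisor's leading term divides it; move 5/2*y to the remainder.
  leading term 1: no divisor's leading term divides it; move 38 to the remainder.
  remainder -3*y**2 + 5/2*y + 38 ≠ 0; add h_4 = -3*y**2 + 5/2*y + 38 to the basis.

S(f_1,f_3): lcm = x*y. S = 1/3*x + 2*y - 22/3.
  leading term x: subtract (-1/6)·f_1 from 1/3*x + 2*y - 22/3 → 2*y - 8
  leading term y: no divisor's leading term divides it; move 2*y to the remainder.
  leading term 1: no divisor's leading term divides it; move -8 to the remainder.
  remainder 2*y - 8 ≠ 0; add h_5 = 2*y - 8 to the basis.

S(f_2,f_3): lcm = x*y. S = 1/3*x + 3*y**2 - 1/2*y - 136/3.
  leading term x: subtract (-1/6)·f_1 from 1/3*x + 3*y**2 - 1/2*y - 136/3 → 3*y**2 - 1/2*y - 46
  leading term y**2: subtract (-1)·h_4 from 3*y**2 - 1/2*y - 46 → 2*y - 8
  leading term y: subtract (1)·h_5 from 2*y - 8 → 0
  remainder 0.

S(f_1,h_4): leading monomials are coprime, so the S-polynomial reduces to 0 (Buchberger's first criterion).
S(f_2,h_4): lcm = x*y**2. S = 5/6*x*y + 38/3*x + 3*y**3 - 1/2*y**2 - 38*y.
  leading term x*y: subtract (-5/12*y)·f_1 from 5/6*x*y + 38/3*x + 3*y**3 - 1/2*y**2 - 38*y → 38/3*x + 3*y**3 - 1/2*y**2 - 119/3*y
  leading term x: subtract (-19/3)·f_1 from 38/3*x + 3*y**3 - 1/2*y**2 - 119/3*y → 3*y**3 - 1/2*y**2 - 119/3*y - 76/3
  leading term y**3: subtract (-y)·h_4 from 3*y**3 - 1/2*y**2 - 119/3*y - 76/3 → 2*y**2 - 5/3*y - 76/3
  leading term y**2: subtract (-2/3)·h_4 from 2*y**2 - 5/3*y - 76/3 → 0
  remainder 0.

S(f_3,h_4): lcm = x*y**2. S = 1/2*x*y + 38/3*x + 22/3*y.
  leading term x*y: subtract (-1/4*y)·f_1 from 1/2*x*y + 38/3*x + 22/3*y → 38/3*x + 19/3*y
  leading term x: subtract (-19/3)·f_1 from 38/3*x + 19/3*y → 19/3*y - 76/3
  leading term y: subtract (19/6)·h_5 from 19/3*y - 76/3 → 0
  remainder 0.

S(f_1,h_5): leading monomials are coprime, so the S-polynomial reduces to 0 (Buchberger's first criterion).
S(f_2,h_5): lcm = x*y. S = 4*x + 3*y**2 - 1/2*y - 38.
  leading term x: subtract (-2)·f_1 from 4*x + 3*y**2 - 1/2*y - 38 → 3*y**2 - 1/2*y - 46
  leading term y**2: subtract (-1)·h_4 from 3*y**2 - 1/2*y - 46 → 2*y - 8
  leading term y: subtract (1)·h_5 from 2*y - 8 → 0
  remainder 0.

S(f_3,h_5): lcm = x*y. S = 11/3*x + 22/3.
  leading term x: subtract (-11/6)·f_1 from 11/3*x + 22/3 → 0
  remainder 0.

S(h_4,h_5): lcm = y**2. S = 19/6*y - 38/3.
  leading term y: subtract (19/12)·h_5 from 19/6*y - 38/3 → 0
  remainder 0.

Every S-polynomial of the final basis reduces to 0, so we have a Gröbner basis.
Inter-reduce: drop elements whose leading term is divisible by another's, tail-reduce, and make monic.
Reduced Gröbner basis: {x + 2, y - 4}.

Since the basis is lex-ordered, y - 4 is univariate in y. Its roots are {4}. Back-substituting each root into the other basis elements fixes the other coordinates.
  y = 4: the earlier basis element becomes x + 2 = 0, giving x = -2 — point (-2, 4).
Substituting each solution back into the original system confirms all equations vanish.

{(-2, 4)}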